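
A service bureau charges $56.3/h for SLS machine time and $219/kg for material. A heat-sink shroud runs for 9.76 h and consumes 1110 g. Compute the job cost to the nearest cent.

Time charge: 56.3 × 9.76 → $549.488.
Material cost = 219 × 1110/1000 = $243.09.
Total = 549.488 + 243.09 = 792.578 ≈ $792.58.

$792.58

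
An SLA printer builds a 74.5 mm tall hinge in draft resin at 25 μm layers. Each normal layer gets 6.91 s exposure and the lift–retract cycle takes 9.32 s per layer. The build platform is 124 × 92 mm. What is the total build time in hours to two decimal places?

Number of layers: 74.5 / 0.025 → 2980 (rounded up).
Cycle time = 6.91 + 9.32 = 16.23 s.
Total = 2980 × 16.23 = 48365.4 s = 13.43 hours.

13.43 hours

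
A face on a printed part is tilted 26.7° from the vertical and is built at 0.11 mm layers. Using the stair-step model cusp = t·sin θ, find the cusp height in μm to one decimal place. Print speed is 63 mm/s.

sin(26.7°) = 0.4493, so cusp = 0.11 × 0.4493 = 0.049423 mm → 49.4 μm.

49.4 μm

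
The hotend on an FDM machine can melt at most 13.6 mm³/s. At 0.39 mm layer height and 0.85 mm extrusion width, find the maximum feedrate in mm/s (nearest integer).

Extrusion cross-section = 0.39 × 0.85, so 0.3315 mm².
Max speed = 13.6 / 0.3315 = 41.03 ≈ 41 mm/s.

41 mm/s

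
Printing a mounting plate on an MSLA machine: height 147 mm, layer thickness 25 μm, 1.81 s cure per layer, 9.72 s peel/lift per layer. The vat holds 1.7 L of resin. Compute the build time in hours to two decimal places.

Layer count = ceil(147 / 0.025) = 5880.
Per-layer time = 1.81 + 9.72 = 11.53 s.
Build time: 5880 × 11.53 s = 67796.4 s, i.e. 18.83 hours.

18.83 hours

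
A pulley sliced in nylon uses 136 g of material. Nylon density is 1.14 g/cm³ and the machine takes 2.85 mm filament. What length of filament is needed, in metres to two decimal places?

Volume = 136 g / 1.14 g·cm⁻³ = 119.2982 cm³ = 119298.2 mm³.
Cross-section of 2.85 mm filament: π·(2.85/2)² = 6.3794 mm².
Length = 119298.2 / 6.3794 = 18700.54 mm = 18.70 m.

18.70 m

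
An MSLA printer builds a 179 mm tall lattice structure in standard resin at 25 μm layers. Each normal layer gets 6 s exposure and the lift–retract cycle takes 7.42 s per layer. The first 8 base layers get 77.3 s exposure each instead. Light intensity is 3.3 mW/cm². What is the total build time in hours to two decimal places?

26.85 hours

Number of layers: 179 / 0.025 → 7160 (rounded up).
Bottom layers = 8 × (77.3 + 7.42), so 677.76 s.
Regular layers: 7152 × (6 + 7.42) → 95979.84 s.
Sum: 677.76 + 95979.84 = 96657.6 s → 26.85 hours.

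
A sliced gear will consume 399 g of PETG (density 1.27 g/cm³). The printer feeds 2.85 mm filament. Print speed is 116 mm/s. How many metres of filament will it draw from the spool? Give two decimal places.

Volume = 399 g / 1.27 g·cm⁻³ = 314.1732 cm³ = 314173.2 mm³.
Cross-section of 2.85 mm filament: π·(2.85/2)² = 6.3794 mm².
Length = 314173.2 / 6.3794 = 49248.08 mm = 49.25 m.

49.25 m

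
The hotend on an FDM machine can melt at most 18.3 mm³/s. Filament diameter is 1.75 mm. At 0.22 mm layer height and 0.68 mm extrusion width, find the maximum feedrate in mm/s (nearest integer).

Bead cross-section: 0.22 × 0.68 → 0.1496 mm².
v_max = Q/A = 18.3/0.1496 = 122.33 mm/s → 122 mm/s.

122 mm/s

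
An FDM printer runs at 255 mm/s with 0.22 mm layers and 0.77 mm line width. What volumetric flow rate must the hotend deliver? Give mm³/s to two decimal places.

43.20

Bead cross-section = 0.22 × 0.77 = 0.1694 mm².
Volumetric flow = 255 × 0.1694 = 43.20 mm³/s.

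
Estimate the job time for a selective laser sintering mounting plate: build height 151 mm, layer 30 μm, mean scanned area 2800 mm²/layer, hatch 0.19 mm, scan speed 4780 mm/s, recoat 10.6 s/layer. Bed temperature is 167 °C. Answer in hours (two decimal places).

19.13 hours

Number of layers: 151 / 0.03 → 5034 (rounded up).
Scan path per layer: 2800 / 0.19 → 14736.8 mm.
Laser time per layer = 14736.8 / 4780 = 3.083 s.
Layer cycle = 3.083 + 10.6, so 13.683 s.
Total: 5034 × 13.683 s = 68880.222 s → 19.13 hours.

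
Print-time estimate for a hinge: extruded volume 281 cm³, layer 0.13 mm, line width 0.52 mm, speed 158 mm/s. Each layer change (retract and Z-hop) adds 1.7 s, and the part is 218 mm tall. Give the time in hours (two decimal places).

Bead cross-section = 0.13 × 0.52, so 0.0676 mm².
Path length: 281000 mm³ / 0.0676 mm² → 4156804.7 mm.
Extrusion time = 4156804.7 / 158, so 26308.9 s.
Layers = ⌈218/0.13⌉ = 1677.
Non-print overhead: 1677 × 1.7 → 2850.9 s.
Altogether 26308.9 + 2850.9 = 29159.8 s, i.e. 8.10 hours.

8.10 hours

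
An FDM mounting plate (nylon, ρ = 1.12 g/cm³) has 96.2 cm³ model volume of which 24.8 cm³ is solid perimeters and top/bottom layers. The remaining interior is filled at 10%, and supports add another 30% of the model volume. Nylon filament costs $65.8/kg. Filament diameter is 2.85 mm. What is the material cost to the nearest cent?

$4.48

Interior volume: 96.2 − 24.8 → 71.4 cm³.
Infill deposited = 0.10 × 71.4 = 7.14 cm³.
Support = 0.30 × 96.2 = 28.86 cm³.
Deposited volume = 24.8 + 7.14 + 28.86 = 60.8 cm³.
Mass = 60.8 × 1.12, so 68.096 g.
Cost = 68.096 g / 1000 × $65.8/kg = $4.48.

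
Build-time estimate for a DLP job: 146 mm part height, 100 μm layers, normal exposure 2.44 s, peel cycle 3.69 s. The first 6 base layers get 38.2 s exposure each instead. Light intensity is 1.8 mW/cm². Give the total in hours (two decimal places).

2.55 hours

Layers = ⌈146/0.1⌉ = 1460.
Base layers: 6 × (38.2 + 3.69) → 251.34 s.
Regular layers: 1454 × (2.44 + 3.69) → 8913.02 s.
Total = 251.34 + 8913.02 = 9164.36 s = 2.55 hours.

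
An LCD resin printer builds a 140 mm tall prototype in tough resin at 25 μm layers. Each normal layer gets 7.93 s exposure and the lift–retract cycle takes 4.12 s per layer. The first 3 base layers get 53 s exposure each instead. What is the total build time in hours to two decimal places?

18.78 hours

Number of layers: 140 / 0.025 → 5600 (rounded up).
Base layers = 3 × (53 + 4.12), so 171.36 s.
Regular layers: 5597 × (7.93 + 4.12) → 67443.85 s.
Total = 171.36 + 67443.85 = 67615.21 s = 18.78 hours.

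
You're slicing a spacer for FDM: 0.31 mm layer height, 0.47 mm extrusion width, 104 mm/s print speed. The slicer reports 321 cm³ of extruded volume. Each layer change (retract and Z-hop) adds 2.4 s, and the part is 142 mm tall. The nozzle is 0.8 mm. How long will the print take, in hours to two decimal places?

Extrusion cross-section = 0.31 × 0.47, so 0.1457 mm².
Toolpath length = 321 cm³ / 0.1457 mm² = 321000 / 0.1457 = 2203157.2 mm.
Extrusion time = 2203157.2 / 104 = 21184.2 s.
Layers = ⌈142/0.31⌉ = 459.
Layer-change overhead = 459 × 2.4 = 1101.6 s.
Altogether 21184.2 + 1101.6 = 22285.8 s, i.e. 6.19 hours.

6.19 hours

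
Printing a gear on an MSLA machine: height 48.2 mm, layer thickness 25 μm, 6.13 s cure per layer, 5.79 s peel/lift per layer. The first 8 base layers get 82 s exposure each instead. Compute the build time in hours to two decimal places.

Layers = ⌈48.2/0.025⌉ = 1928.
Base layers: 8 × (82 + 5.79) → 702.32 s.
Regular layers = 1920 × (6.13 + 5.79) = 22886.4 s.
Total = 702.32 + 22886.4 = 23588.72 s = 6.55 hours.

6.55 hours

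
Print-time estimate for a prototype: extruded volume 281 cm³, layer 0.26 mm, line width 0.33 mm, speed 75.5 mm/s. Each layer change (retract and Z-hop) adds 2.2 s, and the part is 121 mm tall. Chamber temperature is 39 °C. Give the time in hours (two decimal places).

12.33 hours

Extrusion cross-section = 0.26 × 0.33 = 0.0858 mm².
Toolpath length = 281 cm³ / 0.0858 mm² = 281000 / 0.0858 = 3275058.3 mm.
Print-move time: 3275058.3 / 75.5 → 43378.3 s.
Layers = ⌈121/0.26⌉ = 466.
Non-print overhead: 466 × 2.2 → 1025.2 s.
Total = 43378.3 + 1025.2 = 44403.5 s = 12.33 hours.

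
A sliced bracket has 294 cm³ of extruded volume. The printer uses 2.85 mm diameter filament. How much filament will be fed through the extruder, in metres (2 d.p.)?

46.09 m

A = π r² = π × 1.425² = 6.3794 mm².
L = 294000 mm³ / 6.3794 mm² = 46085.84 mm, i.e. 46.09 m.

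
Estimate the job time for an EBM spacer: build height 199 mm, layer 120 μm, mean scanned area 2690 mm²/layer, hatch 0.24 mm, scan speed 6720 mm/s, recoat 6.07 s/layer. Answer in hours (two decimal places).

Number of layers: 199 / 0.12 → 1659 (rounded up).
Per-layer scan distance: 2690 / 0.24 → 11208.3 mm.
Scan time per layer: 11208.3 / 6720 → 1.6679 s.
Time per layer = 1.6679 + 6.07, so 7.7379 s.
Build time = 1659 × 7.7379 = 12837.1761 s = 3.57 hours.

3.57 hours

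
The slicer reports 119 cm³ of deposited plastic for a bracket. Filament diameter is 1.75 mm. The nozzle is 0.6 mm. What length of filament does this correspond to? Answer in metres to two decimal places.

49.47 m

Cross-section of 1.75 mm filament: π·(1.75/2)² = 2.4053 mm².
L = 119000 mm³ / 2.4053 mm² = 49474.08 mm, i.e. 49.47 m.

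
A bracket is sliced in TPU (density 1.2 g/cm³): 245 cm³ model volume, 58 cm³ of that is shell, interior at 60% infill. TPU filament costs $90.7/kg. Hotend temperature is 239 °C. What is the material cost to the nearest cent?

$18.52

Interior volume: 245 − 58 → 187 cm³.
Infill volume = 0.60 × 187 = 112.2 cm³.
Deposited volume = 58 + 112.2 = 170.2 cm³.
Mass = 170.2 × 1.2, so 204.24 g.
At $90.7/kg: 204.24/1000 × 90.7 = $18.52.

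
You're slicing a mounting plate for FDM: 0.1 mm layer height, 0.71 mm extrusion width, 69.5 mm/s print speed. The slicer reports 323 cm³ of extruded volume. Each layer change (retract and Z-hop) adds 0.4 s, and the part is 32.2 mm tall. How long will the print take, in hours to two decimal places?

18.22 hours

Extrusion cross-section = 0.1 × 0.71 = 0.071 mm².
Path length: 323000 mm³ / 0.071 mm² → 4549295.8 mm.
Extrusion time = 4549295.8 / 69.5 = 65457.5 s.
Layers = ⌈32.2/0.1⌉ = 322.
Z-hop total = 322 × 0.4 = 128.8 s.
Total = 65457.5 + 128.8 = 65586.3 s = 18.22 hours.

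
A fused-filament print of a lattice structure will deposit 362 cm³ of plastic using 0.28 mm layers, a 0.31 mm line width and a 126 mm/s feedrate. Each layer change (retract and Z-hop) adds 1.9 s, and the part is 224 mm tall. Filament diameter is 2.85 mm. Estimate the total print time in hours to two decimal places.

9.62 hours

Bead cross-section = 0.28 × 0.31, so 0.0868 mm².
Path length: 362000 mm³ / 0.0868 mm² → 4170506.9 mm.
Time extruding = 4170506.9 / 126, so 33099.3 s.
Layers = ⌈224/0.28⌉ = 800.
Z-hop total: 800 × 1.9 → 1520 s.
Total = 33099.3 + 1520 = 34619.3 s = 9.62 hours.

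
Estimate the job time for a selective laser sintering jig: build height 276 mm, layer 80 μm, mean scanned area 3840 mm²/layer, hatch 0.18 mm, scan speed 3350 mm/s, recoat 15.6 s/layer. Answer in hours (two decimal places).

21.05 hours

Layer count = ceil(276 / 0.08) = 3450.
Per-layer scan distance = 3840 / 0.18 = 21333.3 mm.
Per-layer scan time = 21333.3 / 3350 = 6.3681 s.
Layer cycle: 6.3681 + 15.6 → 21.9681 s.
Build time = 3450 × 21.9681 = 75789.945 s = 21.05 hours.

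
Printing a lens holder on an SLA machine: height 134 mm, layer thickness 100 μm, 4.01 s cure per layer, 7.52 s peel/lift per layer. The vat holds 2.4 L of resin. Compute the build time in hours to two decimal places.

4.29 hours

Layers = ⌈134/0.1⌉ = 1340.
Per-layer time: 4.01 + 7.52 → 11.53 s.
Total = 1340 × 11.53 = 15450.2 s = 4.29 hours.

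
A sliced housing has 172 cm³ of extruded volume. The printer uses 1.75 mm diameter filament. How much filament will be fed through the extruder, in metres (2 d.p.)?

71.51 m

A = π r² = π × 0.875² = 2.4053 mm².
L = 172000 mm³ / 2.4053 mm² = 71508.75 mm, i.e. 71.51 m.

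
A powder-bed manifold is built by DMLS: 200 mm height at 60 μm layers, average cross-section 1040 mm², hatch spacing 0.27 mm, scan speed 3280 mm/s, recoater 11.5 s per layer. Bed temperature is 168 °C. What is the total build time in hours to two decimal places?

11.74 hours

Number of layers: 200 / 0.06 → 3334 (rounded up).
Per-layer scan distance = 1040 / 0.27 = 3851.9 mm.
Per-layer scan time = 3851.9 / 3280, so 1.1744 s.
Layer cycle = 1.1744 + 11.5 = 12.6744 s.
Build time = 3334 × 12.6744 = 42256.4496 s = 11.74 hours.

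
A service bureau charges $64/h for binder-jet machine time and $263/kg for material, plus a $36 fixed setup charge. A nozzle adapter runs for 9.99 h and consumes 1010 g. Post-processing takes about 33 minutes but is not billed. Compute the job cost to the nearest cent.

$940.99

Machine-time cost = 64 × 9.99 = $639.36.
Feedstock cost: 263 × 1010/1000 → $265.63.
Total = 639.36 + 265.63 + 36 = $940.99.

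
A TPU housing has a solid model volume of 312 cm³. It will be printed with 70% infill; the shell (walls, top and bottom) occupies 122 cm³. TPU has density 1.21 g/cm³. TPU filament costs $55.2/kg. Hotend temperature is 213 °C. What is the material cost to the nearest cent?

$17.03

Volume inside the shell: 312 − 122 → 190 cm³.
Infill volume = 0.70 × 190 = 133 cm³.
Deposited volume = 122 + 133, so 255 cm³.
Mass = 255 × 1.21, so 308.55 g.
At $55.2/kg: 308.55/1000 × 55.2 = $17.03.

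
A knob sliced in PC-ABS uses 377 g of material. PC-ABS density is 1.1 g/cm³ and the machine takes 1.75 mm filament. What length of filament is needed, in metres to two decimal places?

142.49 m

Extruded volume: 377/1.1 = 342.7273 cm³ (342727.3 mm³).
Filament cross-section = π × (1.75/2)² = 2.4053 mm².
L = V/A = 342727.3/2.4053 = 142488.38 mm → 142.49 m.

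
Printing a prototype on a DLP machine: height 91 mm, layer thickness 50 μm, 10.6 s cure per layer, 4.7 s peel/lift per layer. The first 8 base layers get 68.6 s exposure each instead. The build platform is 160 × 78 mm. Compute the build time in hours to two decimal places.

Number of layers: 91 / 0.05 → 1820 (rounded up).
Bottom layers = 8 × (68.6 + 4.7), so 586.4 s.
Regular layers: 1812 × (10.6 + 4.7) → 27723.6 s.
Total = 586.4 + 27723.6 = 28310 s = 7.86 hours.

7.86 hours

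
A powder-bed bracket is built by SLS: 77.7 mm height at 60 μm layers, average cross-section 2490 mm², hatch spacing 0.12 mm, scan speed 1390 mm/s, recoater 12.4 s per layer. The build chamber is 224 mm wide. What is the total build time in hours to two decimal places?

Layers = ⌈77.7/0.06⌉ = 1295.
Scan path per layer = 2490 / 0.12, so 20750 mm.
Per-layer scan time: 20750 / 1390 → 14.9281 s.
Layer cycle = 14.9281 + 12.4, so 27.3281 s.
Total: 1295 × 27.3281 s = 35389.8895 s → 9.83 hours.

9.83 hours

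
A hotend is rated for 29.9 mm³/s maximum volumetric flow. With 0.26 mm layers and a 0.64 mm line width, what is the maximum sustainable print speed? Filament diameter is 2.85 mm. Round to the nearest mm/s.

180 mm/s

Bead cross-section = 0.26 × 0.64 = 0.1664 mm².
Max speed = 29.9 / 0.1664 = 179.69 ≈ 180 mm/s.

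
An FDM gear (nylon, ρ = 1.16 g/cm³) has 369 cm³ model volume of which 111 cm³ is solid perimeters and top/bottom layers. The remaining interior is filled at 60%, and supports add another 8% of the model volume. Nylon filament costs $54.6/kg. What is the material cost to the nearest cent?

Infill region = 369 − 111, so 258 cm³.
Infill deposited: 0.60 × 258 → 154.8 cm³.
Support = 0.08 × 369, so 29.52 cm³.
Total printed volume = 111 + 154.8 + 29.52, so 295.32 cm³.
Mass = 295.32 × 1.16, so 342.5712 g.
Cost = 342.5712 g / 1000 × $54.6/kg = $18.70.

$18.70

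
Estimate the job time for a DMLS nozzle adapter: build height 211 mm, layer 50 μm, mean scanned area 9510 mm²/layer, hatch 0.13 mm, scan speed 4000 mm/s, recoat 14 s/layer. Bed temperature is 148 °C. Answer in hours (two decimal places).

37.85 hours

Layer count = ceil(211 / 0.05) = 4220.
Scan path per layer: 9510 / 0.13 → 73153.8 mm.
Per-layer scan time: 73153.8 / 4000 → 18.2885 s.
Time per layer = 18.2885 + 14 = 32.2885 s.
Total: 4220 × 32.2885 s = 136257.47 s → 37.85 hours.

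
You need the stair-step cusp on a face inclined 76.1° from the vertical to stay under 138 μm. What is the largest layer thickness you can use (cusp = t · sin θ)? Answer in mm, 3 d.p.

Layer height = cusp / sin(76.1°) = 0.138 / 0.9707 = 0.142 mm.

0.142 mm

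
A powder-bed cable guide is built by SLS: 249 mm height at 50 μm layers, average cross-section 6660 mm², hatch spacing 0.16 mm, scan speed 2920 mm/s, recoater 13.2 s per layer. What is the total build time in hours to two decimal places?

Layers = ⌈249/0.05⌉ = 4980.
Hatch length per layer = 6660 / 0.16 = 41625 mm.
Laser time per layer: 41625 / 2920 → 14.2551 s.
Per-layer time = 14.2551 + 13.2 = 27.4551 s.
4980 layers × 27.4551 s/layer = 136726.398 s, i.e. 37.98 hours.

37.98 hours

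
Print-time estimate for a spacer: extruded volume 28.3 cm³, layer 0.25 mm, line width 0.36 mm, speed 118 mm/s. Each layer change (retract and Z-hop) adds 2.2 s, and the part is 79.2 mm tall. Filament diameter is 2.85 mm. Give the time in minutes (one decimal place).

Bead cross-section: 0.25 × 0.36 → 0.09 mm².
Toolpath length = 28.3 cm³ / 0.09 mm² = 28300 / 0.09 = 314444.4 mm.
Print-move time = 314444.4 / 118, so 2664.8 s.
Layers = ⌈79.2/0.25⌉ = 317.
Z-hop total = 317 × 2.2 = 697.4 s.
Total = 2664.8 + 697.4 = 3362.2 s = 56.0 minutes.

56.0 minutes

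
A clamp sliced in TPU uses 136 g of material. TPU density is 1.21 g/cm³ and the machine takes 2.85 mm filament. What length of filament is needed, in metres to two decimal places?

17.62 m

Volume = 136 g / 1.21 g·cm⁻³ = 112.3967 cm³ = 112396.7 mm³.
Cross-section of 2.85 mm filament: π·(2.85/2)² = 6.3794 mm².
Length = 112396.7 / 6.3794 = 17618.69 mm = 17.62 m.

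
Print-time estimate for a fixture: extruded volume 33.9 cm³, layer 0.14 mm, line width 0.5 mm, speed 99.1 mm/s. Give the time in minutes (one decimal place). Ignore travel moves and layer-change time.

81.4 minutes

Line area = 0.14 × 0.5 = 0.07 mm².
Total extruded path = 33900/0.07 = 484285.7 mm.
Extrusion time = 484285.7 / 99.1, so 4886.8 s.
That's 4886.8 s → 81.4 minutes.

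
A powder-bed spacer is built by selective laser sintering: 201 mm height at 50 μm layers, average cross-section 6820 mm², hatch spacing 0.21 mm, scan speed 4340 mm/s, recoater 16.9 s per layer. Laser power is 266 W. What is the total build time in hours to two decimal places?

Layers = ⌈201/0.05⌉ = 4020.
Scan path per layer: 6820 / 0.21 → 32476.2 mm.
Laser time per layer = 32476.2 / 4340 = 7.483 s.
Per-layer time = 7.483 + 16.9, so 24.383 s.
Total: 4020 × 24.383 s = 98019.66 s → 27.23 hours.

27.23 hours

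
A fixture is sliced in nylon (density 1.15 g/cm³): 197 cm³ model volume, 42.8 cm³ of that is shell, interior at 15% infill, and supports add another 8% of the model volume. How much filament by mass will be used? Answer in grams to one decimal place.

93.9 g

Volume inside the shell: 197 − 42.8 → 154.2 cm³.
Infill volume = 0.15 × 154.2, so 23.13 cm³.
Support: 0.08 × 197 → 15.76 cm³.
Deposited volume = 42.8 + 23.13 + 15.76, so 81.69 cm³.
Mass: 81.69 × 1.15 → 93.9435 g.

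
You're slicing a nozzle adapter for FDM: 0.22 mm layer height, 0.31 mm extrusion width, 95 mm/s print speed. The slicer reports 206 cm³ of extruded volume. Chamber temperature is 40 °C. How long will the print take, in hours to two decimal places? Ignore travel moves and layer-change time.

8.83 hours

Bead cross-section = 0.22 × 0.31 = 0.0682 mm².
Toolpath length = 206 cm³ / 0.0682 mm² = 206000 / 0.0682 = 3020527.9 mm.
Print-move time = 3020527.9 / 95, so 31795 s.
31795 s = 8.83 hours.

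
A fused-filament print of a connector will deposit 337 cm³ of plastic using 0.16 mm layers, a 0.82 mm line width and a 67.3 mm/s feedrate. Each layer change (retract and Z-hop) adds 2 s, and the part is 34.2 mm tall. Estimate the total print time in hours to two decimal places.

Bead cross-section = 0.16 × 0.82 = 0.1312 mm².
Toolpath length = 337 cm³ / 0.1312 mm² = 337000 / 0.1312 = 2568597.6 mm.
Time extruding: 2568597.6 / 67.3 → 38166.4 s.
Layer count = ceil(34.2 / 0.16) = 214.
Non-print overhead = 214 × 2 = 428 s.
Altogether 38166.4 + 428 = 38594.4 s, i.e. 10.72 hours.

10.72 hours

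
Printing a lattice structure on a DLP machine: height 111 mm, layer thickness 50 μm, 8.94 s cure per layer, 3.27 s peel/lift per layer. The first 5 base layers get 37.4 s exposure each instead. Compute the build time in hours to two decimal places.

7.57 hours

Layers = ⌈111/0.05⌉ = 2220.
Burn-in layers: 5 × (37.4 + 3.27) → 203.35 s.
Remaining layers = 2215 × (8.94 + 3.27) = 27045.15 s.
Total = 203.35 + 27045.15 = 27248.5 s = 7.57 hours.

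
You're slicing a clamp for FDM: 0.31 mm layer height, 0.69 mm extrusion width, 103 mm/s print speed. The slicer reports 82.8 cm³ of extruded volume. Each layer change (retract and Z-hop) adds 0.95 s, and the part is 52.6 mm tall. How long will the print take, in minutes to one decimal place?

Bead cross-section: 0.31 × 0.69 → 0.2139 mm².
Total extruded path = 82800/0.2139 = 387096.8 mm.
Time extruding: 387096.8 / 103 → 3758.2 s.
Number of layers: 52.6 / 0.31 → 170 (rounded up).
Non-print overhead: 170 × 0.95 → 161.5 s.
Altogether 3758.2 + 161.5 = 3919.7 s, i.e. 65.3 minutes.

65.3 minutes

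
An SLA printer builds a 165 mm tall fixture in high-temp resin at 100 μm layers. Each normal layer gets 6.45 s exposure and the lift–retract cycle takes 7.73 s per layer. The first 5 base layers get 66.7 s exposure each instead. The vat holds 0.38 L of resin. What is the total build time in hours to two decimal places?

6.58 hours

Number of layers: 165 / 0.1 → 1650 (rounded up).
Bottom layers = 5 × (66.7 + 7.73) = 372.15 s.
Remaining layers = 1645 × (6.45 + 7.73) = 23326.1 s.
Total = 372.15 + 23326.1 = 23698.25 s = 6.58 hours.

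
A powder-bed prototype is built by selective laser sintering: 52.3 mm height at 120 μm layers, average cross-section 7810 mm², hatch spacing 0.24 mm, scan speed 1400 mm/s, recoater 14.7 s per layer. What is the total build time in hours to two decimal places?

4.60 hours

Layer count = ceil(52.3 / 0.12) = 436.
Scan path per layer = 7810 / 0.24 = 32541.7 mm.
Per-layer scan time = 32541.7 / 1400 = 23.2441 s.
Per-layer time = 23.2441 + 14.7 = 37.9441 s.
Total: 436 × 37.9441 s = 16543.6276 s → 4.60 hours.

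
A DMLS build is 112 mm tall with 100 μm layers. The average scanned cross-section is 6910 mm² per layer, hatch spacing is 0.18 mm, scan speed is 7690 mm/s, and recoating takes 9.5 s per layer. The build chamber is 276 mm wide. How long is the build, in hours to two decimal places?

Layer count = ceil(112 / 0.1) = 1120.
Per-layer scan distance = 6910 / 0.18 = 38388.9 mm.
Laser time per layer = 38388.9 / 7690 = 4.9921 s.
Layer cycle = 4.9921 + 9.5 = 14.4921 s.
1120 layers × 14.4921 s/layer = 16231.152 s, i.e. 4.51 hours.

4.51 hours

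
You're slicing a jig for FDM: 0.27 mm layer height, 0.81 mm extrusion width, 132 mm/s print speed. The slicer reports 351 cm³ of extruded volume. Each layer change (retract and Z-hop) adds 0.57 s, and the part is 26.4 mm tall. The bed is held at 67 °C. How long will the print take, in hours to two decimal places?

Bead cross-section = 0.27 × 0.81, so 0.2187 mm².
Toolpath length = 351 cm³ / 0.2187 mm² = 351000 / 0.2187 = 1604938.3 mm.
Print-move time: 1604938.3 / 132 → 12158.6 s.
Layer count = ceil(26.4 / 0.27) = 98.
Z-hop total = 98 × 0.57 = 55.86 s.
Altogether 12158.6 + 55.86 = 12214.46 s, i.e. 3.39 hours.

3.39 hours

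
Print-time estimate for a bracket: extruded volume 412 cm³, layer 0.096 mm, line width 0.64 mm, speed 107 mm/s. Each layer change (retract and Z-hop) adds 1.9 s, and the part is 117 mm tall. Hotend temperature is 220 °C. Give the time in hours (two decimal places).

18.05 hours

Line area = 0.096 × 0.64 = 0.06144 mm².
Path length: 412000 mm³ / 0.06144 mm² → 6705729.2 mm.
Extrusion time = 6705729.2 / 107 = 62670.4 s.
Layers = ⌈117/0.096⌉ = 1219.
Layer-change overhead = 1219 × 1.9 = 2316.1 s.
Altogether 62670.4 + 2316.1 = 64986.5 s, i.e. 18.05 hours.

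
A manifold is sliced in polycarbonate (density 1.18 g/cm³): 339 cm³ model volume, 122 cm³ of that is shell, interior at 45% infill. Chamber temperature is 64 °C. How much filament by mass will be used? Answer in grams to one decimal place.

Interior volume = 339 − 122, so 217 cm³.
Infill volume: 0.45 × 217 → 97.65 cm³.
Deposited volume = 122 + 97.65 = 219.65 cm³.
Mass: 219.65 × 1.18 → 259.187 g.

259.2 g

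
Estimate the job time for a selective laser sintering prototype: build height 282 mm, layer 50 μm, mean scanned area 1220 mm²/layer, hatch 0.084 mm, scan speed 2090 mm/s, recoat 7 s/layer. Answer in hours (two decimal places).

21.85 hours

Layer count = ceil(282 / 0.05) = 5640.
Hatch length per layer = 1220 / 0.084, so 14523.8 mm.
Laser time per layer = 14523.8 / 2090, so 6.9492 s.
Time per layer: 6.9492 + 7 → 13.9492 s.
5640 layers × 13.9492 s/layer = 78673.488 s, i.e. 21.85 hours.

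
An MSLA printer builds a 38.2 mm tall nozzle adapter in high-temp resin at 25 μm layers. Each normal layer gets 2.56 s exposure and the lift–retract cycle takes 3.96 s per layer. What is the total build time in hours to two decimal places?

Layers = ⌈38.2/0.025⌉ = 1528.
Cycle time = 2.56 + 3.96 = 6.52 s.
Total = 1528 × 6.52 = 9962.56 s = 2.77 hours.

2.77 hours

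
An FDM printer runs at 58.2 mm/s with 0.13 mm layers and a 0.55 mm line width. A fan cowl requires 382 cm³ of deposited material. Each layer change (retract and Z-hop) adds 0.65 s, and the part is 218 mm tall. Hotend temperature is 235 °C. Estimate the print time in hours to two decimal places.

25.80 hours

Extrusion cross-section = 0.13 × 0.55 = 0.0715 mm².
Toolpath length = 382 cm³ / 0.0715 mm² = 382000 / 0.0715 = 5342657.3 mm.
Print-move time = 5342657.3 / 58.2, so 91798.2 s.
Layers = ⌈218/0.13⌉ = 1677.
Non-print overhead: 1677 × 0.65 → 1090.05 s.
Total = 91798.2 + 1090.05 = 92888.25 s = 25.80 hours.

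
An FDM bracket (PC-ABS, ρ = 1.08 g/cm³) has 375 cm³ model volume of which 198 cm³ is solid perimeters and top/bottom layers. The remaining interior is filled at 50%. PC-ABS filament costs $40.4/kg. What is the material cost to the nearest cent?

Infill region: 375 − 198 → 177 cm³.
Deposited infill: 0.50 × 177 → 88.5 cm³.
Total printed volume: 198 + 88.5 → 286.5 cm³.
Mass = 286.5 × 1.08, so 309.42 g.
At $40.4/kg: 309.42/1000 × 40.4 = $12.50.

$12.50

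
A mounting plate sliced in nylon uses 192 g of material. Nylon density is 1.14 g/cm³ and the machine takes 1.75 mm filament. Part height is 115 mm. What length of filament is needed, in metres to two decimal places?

70.02 m

Volume = 192 g / 1.14 g·cm⁻³ = 168.4211 cm³ = 168421.1 mm³.
Cross-section of 1.75 mm filament: π·(1.75/2)² = 2.4053 mm².
L = V/A = 168421.1/2.4053 = 70020.83 mm → 70.02 m.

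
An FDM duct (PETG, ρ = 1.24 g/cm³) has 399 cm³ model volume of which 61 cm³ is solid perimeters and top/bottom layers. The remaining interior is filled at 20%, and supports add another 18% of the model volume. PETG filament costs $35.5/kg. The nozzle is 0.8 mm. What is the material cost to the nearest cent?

$8.82

Volume inside the shell = 399 − 61, so 338 cm³.
Infill volume = 0.20 × 338 = 67.6 cm³.
Support = 0.18 × 399, so 71.82 cm³.
Total extruded = 61 + 67.6 + 71.82 = 200.42 cm³.
Mass: 200.42 × 1.24 → 248.5208 g.
Cost = 248.5208 g / 1000 × $35.5/kg = $8.82.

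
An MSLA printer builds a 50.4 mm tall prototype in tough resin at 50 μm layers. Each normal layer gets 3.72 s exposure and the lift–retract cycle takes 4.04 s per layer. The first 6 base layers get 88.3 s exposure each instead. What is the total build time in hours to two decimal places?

2.31 hours

Number of layers: 50.4 / 0.05 → 1008 (rounded up).
Base layers: 6 × (88.3 + 4.04) → 554.04 s.
Remaining layers: 1002 × (3.72 + 4.04) → 7775.52 s.
Total = 554.04 + 7775.52 = 8329.56 s = 2.31 hours.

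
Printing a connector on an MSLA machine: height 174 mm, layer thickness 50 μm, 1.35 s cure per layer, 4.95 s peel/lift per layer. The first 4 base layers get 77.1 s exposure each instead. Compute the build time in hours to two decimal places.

Number of layers: 174 / 0.05 → 3480 (rounded up).
Burn-in layers = 4 × (77.1 + 4.95), so 328.2 s.
Remaining layers = 3476 × (1.35 + 4.95), so 21898.8 s.
Sum: 328.2 + 21898.8 = 22227 s → 6.17 hours.

6.17 hours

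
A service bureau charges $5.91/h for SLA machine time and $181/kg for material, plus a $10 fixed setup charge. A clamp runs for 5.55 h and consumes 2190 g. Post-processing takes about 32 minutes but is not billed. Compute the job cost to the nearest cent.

Machine-time cost = 5.91 × 5.55 = $32.8005.
Feedstock cost = 181 × 2190/1000, so $396.39.
Adding setup: 32.8005 + 396.39 + 10 → 439.1905 ≈ $439.19.

$439.19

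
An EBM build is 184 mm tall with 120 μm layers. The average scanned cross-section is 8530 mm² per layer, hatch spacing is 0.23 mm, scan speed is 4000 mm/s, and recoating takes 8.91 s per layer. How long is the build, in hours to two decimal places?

Layer count = ceil(184 / 0.12) = 1534.
Per-layer scan distance: 8530 / 0.23 → 37087 mm.
Per-layer scan time = 37087 / 4000 = 9.2718 s.
Layer cycle = 9.2718 + 8.91, so 18.1818 s.
Total: 1534 × 18.1818 s = 27890.8812 s → 7.75 hours.

7.75 hours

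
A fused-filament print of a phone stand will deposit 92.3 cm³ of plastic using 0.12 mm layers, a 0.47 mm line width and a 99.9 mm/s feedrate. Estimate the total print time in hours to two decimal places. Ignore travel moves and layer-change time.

4.55 hours

Line area: 0.12 × 0.47 → 0.0564 mm².
Path length: 92300 mm³ / 0.0564 mm² → 1636524.8 mm.
Print-move time: 1636524.8 / 99.9 → 16381.6 s.
In the requested units: 16381.6 s = 4.55 hours.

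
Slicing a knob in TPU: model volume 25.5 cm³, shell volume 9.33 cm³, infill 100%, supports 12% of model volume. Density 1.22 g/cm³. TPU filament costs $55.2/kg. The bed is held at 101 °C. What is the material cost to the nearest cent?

$1.92

Interior volume: 25.5 − 9.33 → 16.17 cm³.
Deposited infill = 1.00 × 16.17 = 16.17 cm³.
Support: 0.12 × 25.5 → 3.06 cm³.
Total printed volume = 9.33 + 16.17 + 3.06, so 28.56 cm³.
Mass: 28.56 × 1.22 → 34.8432 g.
Cost = 34.8432 g / 1000 × $55.2/kg = $1.92.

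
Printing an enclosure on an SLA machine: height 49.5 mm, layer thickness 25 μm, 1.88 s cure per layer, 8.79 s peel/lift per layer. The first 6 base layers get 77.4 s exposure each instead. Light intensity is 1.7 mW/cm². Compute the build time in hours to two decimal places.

5.99 hours

Layer count = ceil(49.5 / 0.025) = 1980.
Burn-in layers: 6 × (77.4 + 8.79) → 517.14 s.
Regular layers = 1974 × (1.88 + 8.79), so 21062.58 s.
Sum: 517.14 + 21062.58 = 21579.72 s → 5.99 hours.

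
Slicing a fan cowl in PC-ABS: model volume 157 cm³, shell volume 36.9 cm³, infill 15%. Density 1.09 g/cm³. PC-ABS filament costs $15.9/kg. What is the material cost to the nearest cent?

$0.95

Infill region = 157 − 36.9, so 120.1 cm³.
Infill volume = 0.15 × 120.1 = 18.015 cm³.
Deposited volume = 36.9 + 18.015, so 54.915 cm³.
Mass = 54.915 × 1.09, so 59.85735 g.
Cost = 59.85735 g / 1000 × $15.9/kg = $0.95.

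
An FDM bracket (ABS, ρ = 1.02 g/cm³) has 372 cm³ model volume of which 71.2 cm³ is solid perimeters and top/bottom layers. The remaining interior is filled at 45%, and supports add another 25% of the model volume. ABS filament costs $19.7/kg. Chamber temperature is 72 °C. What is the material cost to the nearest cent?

Infill region: 372 − 71.2 → 300.8 cm³.
Infill deposited: 0.45 × 300.8 → 135.36 cm³.
Support: 0.25 × 372 → 93 cm³.
Total printed volume: 71.2 + 135.36 + 93 → 299.56 cm³.
Mass: 299.56 × 1.02 → 305.5512 g.
At $19.7/kg: 305.5512/1000 × 19.7 = $6.02.

$6.02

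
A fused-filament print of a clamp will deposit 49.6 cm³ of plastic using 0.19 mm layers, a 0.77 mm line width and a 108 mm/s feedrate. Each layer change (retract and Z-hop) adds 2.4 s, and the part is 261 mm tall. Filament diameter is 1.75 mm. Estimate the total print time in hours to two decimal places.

1.79 hours

Extrusion cross-section = 0.19 × 0.77 = 0.1463 mm².
Total extruded path = 49600/0.1463 = 339029.4 mm.
Print-move time = 339029.4 / 108 = 3139.2 s.
Layers = ⌈261/0.19⌉ = 1374.
Non-print overhead: 1374 × 2.4 → 3297.6 s.
Total = 3139.2 + 3297.6 = 6436.8 s = 1.79 hours.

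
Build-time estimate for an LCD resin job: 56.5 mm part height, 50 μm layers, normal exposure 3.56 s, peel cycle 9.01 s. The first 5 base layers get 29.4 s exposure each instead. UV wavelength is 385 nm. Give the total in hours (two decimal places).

3.98 hours

Layer count = ceil(56.5 / 0.05) = 1130.
Burn-in layers = 5 × (29.4 + 9.01) = 192.05 s.
Remaining layers: 1125 × (3.56 + 9.01) → 14141.25 s.
Sum: 192.05 + 14141.25 = 14333.3 s → 3.98 hours.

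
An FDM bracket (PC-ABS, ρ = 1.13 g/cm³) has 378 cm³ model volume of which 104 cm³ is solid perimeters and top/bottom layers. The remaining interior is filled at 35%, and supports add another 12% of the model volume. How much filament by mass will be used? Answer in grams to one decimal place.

Interior volume = 378 − 104, so 274 cm³.
Infill volume = 0.35 × 274, so 95.9 cm³.
Support: 0.12 × 378 → 45.36 cm³.
Total printed volume = 104 + 95.9 + 45.36, so 245.26 cm³.
Mass = 245.26 × 1.13, so 277.1438 g.

277.1 g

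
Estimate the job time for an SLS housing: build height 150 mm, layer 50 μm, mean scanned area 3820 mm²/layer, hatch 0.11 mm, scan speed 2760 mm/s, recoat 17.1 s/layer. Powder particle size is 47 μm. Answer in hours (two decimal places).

24.74 hours

Layer count = ceil(150 / 0.05) = 3000.
Per-layer scan distance = 3820 / 0.11 = 34727.3 mm.
Laser time per layer = 34727.3 / 2760 = 12.5824 s.
Layer cycle = 12.5824 + 17.1 = 29.6824 s.
3000 layers × 29.6824 s/layer = 89047.2 s, i.e. 24.74 hours.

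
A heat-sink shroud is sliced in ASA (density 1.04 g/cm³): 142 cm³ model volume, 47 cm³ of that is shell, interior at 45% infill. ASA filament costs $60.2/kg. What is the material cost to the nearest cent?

$5.62

Infill region: 142 − 47 → 95 cm³.
Deposited infill = 0.45 × 95 = 42.75 cm³.
Total printed volume = 47 + 42.75 = 89.75 cm³.
Mass: 89.75 × 1.04 → 93.34 g.
At $60.2/kg: 93.34/1000 × 60.2 = $5.62.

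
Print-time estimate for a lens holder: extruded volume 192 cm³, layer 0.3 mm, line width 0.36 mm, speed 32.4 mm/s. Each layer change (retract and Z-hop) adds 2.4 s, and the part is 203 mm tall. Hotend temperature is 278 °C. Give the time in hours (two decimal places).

Bead cross-section: 0.3 × 0.36 → 0.108 mm².
Toolpath length = 192 cm³ / 0.108 mm² = 192000 / 0.108 = 1777777.8 mm.
Time extruding = 1777777.8 / 32.4 = 54869.7 s.
Layers = ⌈203/0.3⌉ = 677.
Layer-change overhead = 677 × 2.4, so 1624.8 s.
Total = 54869.7 + 1624.8 = 56494.5 s = 15.69 hours.

15.69 hours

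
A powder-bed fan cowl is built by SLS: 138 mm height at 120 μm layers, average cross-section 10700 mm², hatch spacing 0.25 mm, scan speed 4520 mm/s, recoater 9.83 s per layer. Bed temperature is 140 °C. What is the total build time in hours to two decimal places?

Layer count = ceil(138 / 0.12) = 1150.
Hatch length per layer = 10700 / 0.25 = 42800 mm.
Per-layer scan time = 42800 / 4520, so 9.469 s.
Per-layer time: 9.469 + 9.83 → 19.299 s.
Build time = 1150 × 19.299 = 22193.85 s = 6.16 hours.

6.16 hours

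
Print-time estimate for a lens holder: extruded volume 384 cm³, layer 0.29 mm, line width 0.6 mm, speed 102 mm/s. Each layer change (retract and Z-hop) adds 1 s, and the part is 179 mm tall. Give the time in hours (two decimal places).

6.18 hours

Line area: 0.29 × 0.6 → 0.174 mm².
Total extruded path = 384000/0.174 = 2206896.6 mm.
Time extruding = 2206896.6 / 102 = 21636.2 s.
Layers = ⌈179/0.29⌉ = 618.
Z-hop total: 618 × 1 → 618 s.
Total = 21636.2 + 618 = 22254.2 s = 6.18 hours.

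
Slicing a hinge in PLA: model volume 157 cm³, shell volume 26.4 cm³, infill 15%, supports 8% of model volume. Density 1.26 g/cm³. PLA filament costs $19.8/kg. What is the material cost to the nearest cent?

Interior volume: 157 − 26.4 → 130.6 cm³.
Infill volume = 0.15 × 130.6, so 19.59 cm³.
Support = 0.08 × 157 = 12.56 cm³.
Total printed volume = 26.4 + 19.59 + 12.56, so 58.55 cm³.
Mass: 58.55 × 1.26 → 73.773 g.
Cost = 73.773 g / 1000 × $19.8/kg = $1.46.

$1.46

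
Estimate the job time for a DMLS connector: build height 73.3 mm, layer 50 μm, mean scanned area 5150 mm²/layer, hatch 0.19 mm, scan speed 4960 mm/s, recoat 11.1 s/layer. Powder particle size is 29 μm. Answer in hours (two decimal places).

6.75 hours

Layer count = ceil(73.3 / 0.05) = 1466.
Scan path per layer = 5150 / 0.19, so 27105.3 mm.
Scan time per layer = 27105.3 / 4960, so 5.4648 s.
Time per layer = 5.4648 + 11.1 = 16.5648 s.
1466 layers × 16.5648 s/layer = 24283.9968 s, i.e. 6.75 hours.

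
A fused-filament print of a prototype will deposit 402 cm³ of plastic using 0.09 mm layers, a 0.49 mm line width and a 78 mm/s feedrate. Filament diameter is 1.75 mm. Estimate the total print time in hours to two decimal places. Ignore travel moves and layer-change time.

Extrusion cross-section: 0.09 × 0.49 → 0.0441 mm².
Toolpath length = 402 cm³ / 0.0441 mm² = 402000 / 0.0441 = 9115646.3 mm.
Extrusion time: 9115646.3 / 78 → 116867.3 s.
116867.3 s = 32.46 hours.

32.46 hours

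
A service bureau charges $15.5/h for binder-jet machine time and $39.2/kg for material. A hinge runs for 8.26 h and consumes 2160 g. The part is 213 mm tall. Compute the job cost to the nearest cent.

$212.70

Machine-time cost = 15.5 × 8.26, so $128.03.
Material charge: 39.2 × 2160/1000 → $84.672.
Total = 128.03 + 84.672 = 212.702 ≈ $212.70.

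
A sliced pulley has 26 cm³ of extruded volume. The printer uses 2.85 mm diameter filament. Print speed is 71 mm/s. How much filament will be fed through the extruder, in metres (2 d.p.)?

4.08 m

Filament cross-section = π × (2.85/2)² = 6.3794 mm².
L = 26000 mm³ / 6.3794 mm² = 4075.62 mm, i.e. 4.08 m.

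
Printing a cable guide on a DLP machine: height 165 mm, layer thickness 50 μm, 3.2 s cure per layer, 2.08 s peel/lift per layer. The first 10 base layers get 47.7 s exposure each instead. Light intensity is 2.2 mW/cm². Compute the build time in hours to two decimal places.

4.96 hours

Number of layers: 165 / 0.05 → 3300 (rounded up).
Burn-in layers = 10 × (47.7 + 2.08) = 497.8 s.
Remaining layers = 3290 × (3.2 + 2.08) = 17371.2 s.
Sum: 497.8 + 17371.2 = 17869 s → 4.96 hours.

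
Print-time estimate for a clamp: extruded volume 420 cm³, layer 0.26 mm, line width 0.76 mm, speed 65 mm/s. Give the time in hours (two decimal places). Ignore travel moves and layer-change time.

Extrusion cross-section: 0.26 × 0.76 → 0.1976 mm².
Total extruded path = 420000/0.1976 = 2125506.1 mm.
Print-move time = 2125506.1 / 65 = 32700.1 s.
In the requested units: 32700.1 s = 9.08 hours.

9.08 hours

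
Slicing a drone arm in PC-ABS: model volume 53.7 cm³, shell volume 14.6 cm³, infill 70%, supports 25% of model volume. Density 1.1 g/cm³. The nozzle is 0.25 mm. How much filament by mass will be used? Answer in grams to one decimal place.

60.9 g

Infill region = 53.7 − 14.6, so 39.1 cm³.
Deposited infill: 0.70 × 39.1 → 27.37 cm³.
Support = 0.25 × 53.7, so 13.425 cm³.
Deposited volume = 14.6 + 27.37 + 13.425 = 55.395 cm³.
Mass = 55.395 × 1.1, so 60.9345 g.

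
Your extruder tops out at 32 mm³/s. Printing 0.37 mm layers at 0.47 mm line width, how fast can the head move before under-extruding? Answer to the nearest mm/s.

Extrusion cross-section = 0.37 × 0.47 = 0.1739 mm².
Max speed = 32 / 0.1739 = 184.01 ≈ 184 mm/s.

184 mm/s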